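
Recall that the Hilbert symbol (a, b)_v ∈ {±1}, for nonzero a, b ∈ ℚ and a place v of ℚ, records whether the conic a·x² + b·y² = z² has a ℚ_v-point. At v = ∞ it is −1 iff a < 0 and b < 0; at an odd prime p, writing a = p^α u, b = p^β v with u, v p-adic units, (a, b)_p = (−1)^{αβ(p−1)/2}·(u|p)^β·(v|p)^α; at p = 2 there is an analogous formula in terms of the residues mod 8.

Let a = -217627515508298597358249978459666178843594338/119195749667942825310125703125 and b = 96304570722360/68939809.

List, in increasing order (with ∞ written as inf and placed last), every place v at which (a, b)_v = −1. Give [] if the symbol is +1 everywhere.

Mod squares: a ≡ -10010, b ≡ 910. Check v ∈ {∞, 2, 3, 5, 7, 11, 13, 19, 23, 31, 41, 53}.
v=2: v_2(a)=1, v_2(b)=3; units ≡ 3, 7 (mod 8); ε·ε+αω+βω = 1·1+1·0+3·1 ≡ 0  ⇒  (a,b)_2 = +1.
v=13: a=13^3·(≡9), b=13^1·(≡11) mod 13; (9|13)=+1, (11|13)=-1; (−1)^{3·1·6}·(+1)^1·(-1)^3 = -1.
v=11: a=11^5·(≡5), b=11^2·(≡6) mod 11; (5|11)=+1, (6|11)=-1; (−1)^{5·2·5}·(+1)^2·(-1)^5 = -1.
v=7: a=7^9·(≡6), b=7^1·(≡1) mod 7; (6|7)=-1, (1|7)=+1; (−1)^{9·1·3}·(-1)^1·(+1)^9 = +1.
v=41: a=41^-2·(≡27), b=41^0·(≡8) mod 41; (27|41)=-1, (8|41)=+1; (−1)^{-2·0·20}·(-1)^0·(+1)^-2 = +1.
v=23: a=23^-6·(≡1), b=23^-2·(≡2) mod 23; (1|23)=+1, (2|23)=+1; (−1)^{-6·-2·11}·(+1)^-2·(+1)^-6 = +1.
v=∞: -10010 < 0 and 910 > 0  ⇒  (a,b)_∞ = +1.
v=31: a=31^6·(≡29), b=31^2·(≡6) mod 31; (29|31)=-1, (6|31)=-1; (−1)^{6·2·15}·(-1)^2·(-1)^6 = +1.
v=5: a=5^-7·(≡3), b=5^1·(≡3) mod 5; (3|5)=-1, (3|5)=-1; (−1)^{-7·1·2}·(-1)^1·(-1)^-7 = +1.
v=53: a=53^6·(≡10), b=53^2·(≡44) mod 53; (10|53)=+1, (44|53)=+1; (−1)^{6·2·26}·(+1)^2·(+1)^6 = +1.
v=19: a=19^-10·(≡2), b=19^-4·(≡17) mod 19; (2|19)=-1, (17|19)=+1; (−1)^{-10·-4·9}·(-1)^-4·(+1)^-10 = +1.
v=3: a=3^18·(≡1), b=3^4·(≡1) mod 3; (1|3)=+1, (1|3)=+1; (−1)^{18·4·1}·(+1)^4·(+1)^18 = +1.
Ram(-10010, 910) = {11, 13}; no ℚ_11-point on the conic.

[11, 13]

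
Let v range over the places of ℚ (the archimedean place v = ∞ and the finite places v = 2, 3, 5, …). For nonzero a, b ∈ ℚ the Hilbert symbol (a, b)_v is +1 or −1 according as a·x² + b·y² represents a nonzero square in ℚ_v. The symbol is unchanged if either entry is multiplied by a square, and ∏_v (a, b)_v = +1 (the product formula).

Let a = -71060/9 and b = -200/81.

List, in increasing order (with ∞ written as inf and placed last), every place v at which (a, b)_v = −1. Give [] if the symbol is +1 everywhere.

[5, inf]

Mod squares: a ≡ -17765, b ≡ -2. Check v ∈ {∞, 2, 3, 5, 11, 17, 19}.
v=17: a=17^1·(≡4), b=17^0·(≡16) mod 17; (4|17)=+1, (16|17)=+1; (−1)^{1·0·8}·(+1)^0·(+1)^1 = +1.
v=∞: -17765 < 0 and -2 < 0  ⇒  (a,b)_∞ = -1.
v=11: a=11^1·(≡7), b=11^0·(≡5) mod 11; (7|11)=-1, (5|11)=+1; (−1)^{1·0·5}·(-1)^0·(+1)^1 = +1.
v=19: a=19^1·(≡13), b=19^0·(≡17) mod 19; (13|19)=-1, (17|19)=+1; (−1)^{1·0·9}·(-1)^0·(+1)^1 = +1.
v=2: v_2(a)=2, v_2(b)=3; units ≡ 3, 7 (mod 8); ε·ε+αω+βω = 1·1+2·0+3·1 ≡ 0  ⇒  (a,b)_2 = +1.
v=5: a=5^1·(≡2), b=5^2·(≡2) mod 5; (2|5)=-1, (2|5)=-1; (−1)^{1·2·2}·(-1)^2·(-1)^1 = -1.
v=3: a=3^-2·(≡1), b=3^-4·(≡1) mod 3; (1|3)=+1, (1|3)=+1; (−1)^{-2·-4·1}·(+1)^-4·(+1)^-2 = +1.
Ram(-17765, -2) = {5, ∞}; no ℚ_5-point on the conic.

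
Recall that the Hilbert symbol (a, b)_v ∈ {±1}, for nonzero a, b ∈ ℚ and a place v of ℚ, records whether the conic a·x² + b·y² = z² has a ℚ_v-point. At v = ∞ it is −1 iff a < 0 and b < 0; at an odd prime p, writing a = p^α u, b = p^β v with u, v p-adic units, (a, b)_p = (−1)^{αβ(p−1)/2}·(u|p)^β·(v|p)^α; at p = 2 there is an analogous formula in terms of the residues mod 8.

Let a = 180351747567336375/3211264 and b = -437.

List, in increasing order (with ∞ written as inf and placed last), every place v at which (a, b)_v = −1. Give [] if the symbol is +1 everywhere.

Mod squares: a ≡ 95, b ≡ -437. Check v ∈ {∞, 2, 3, 5, 7, 17, 19, 23}.
v=∞: 95 > 0 and -437 < 0  ⇒  (a,b)_∞ = +1.
v=19: a=19^3·(≡16), b=19^1·(≡15) mod 19; (16|19)=+1, (15|19)=-1; (−1)^{3·1·9}·(+1)^1·(-1)^3 = +1.
v=17: a=17^4·(≡3), b=17^0·(≡5) mod 17; (3|17)=-1, (5|17)=-1; (−1)^{4·0·8}·(-1)^0·(-1)^4 = +1.
v=23: a=23^4·(≡3), b=23^1·(≡4) mod 23; (3|23)=+1, (4|23)=+1; (−1)^{4·1·11}·(+1)^1·(+1)^4 = +1.
v=3: a=3^2·(≡2), b=3^0·(≡1) mod 3; (2|3)=-1, (1|3)=+1; (−1)^{2·0·1}·(-1)^0·(+1)^2 = +1.
v=7: a=7^-2·(≡1), b=7^0·(≡4) mod 7; (1|7)=+1, (4|7)=+1; (−1)^{-2·0·3}·(+1)^0·(+1)^-2 = +1.
v=5: a=5^3·(≡4), b=5^0·(≡3) mod 5; (4|5)=+1, (3|5)=-1; (−1)^{3·0·2}·(+1)^0·(-1)^3 = -1.
v=2: v_2(a)=-16, v_2(b)=0; units ≡ 7, 3 (mod 8); ε·ε+αω+βω = 1·1+-16·1+0·0 ≡ 1  ⇒  (a,b)_2 = -1.
Ram(95, -437) = {2, 5}; no ℚ_2-point on the conic.

[2, 5]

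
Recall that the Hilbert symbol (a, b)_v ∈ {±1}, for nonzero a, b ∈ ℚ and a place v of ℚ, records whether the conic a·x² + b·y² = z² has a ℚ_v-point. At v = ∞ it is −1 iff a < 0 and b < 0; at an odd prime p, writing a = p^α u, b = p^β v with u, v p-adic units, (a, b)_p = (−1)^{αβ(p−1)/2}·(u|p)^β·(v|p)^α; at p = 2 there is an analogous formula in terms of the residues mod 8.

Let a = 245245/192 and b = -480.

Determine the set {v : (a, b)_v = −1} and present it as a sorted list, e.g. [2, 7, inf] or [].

(a, b) ≡ (15015, -30) mod (ℚ^×)²; places V = {2, 3, 5, 7, 11, 13, ∞}.
(a,b)_3: α=-1, u≡1; β=1, v≡2 (mod 3); (1|3)=+1, (2|3)=-1; sign (−1)^1·+1^1·-1^-1 = +1.
(a,b)_∞: sgn(15015)=+, sgn(-30)=−, so +1.
(a,b)_11: α=1, u≡4; β=0, v≡4 (mod 11); (4|11)=+1, (4|11)=+1; sign (−1)^0·+1^0·+1^1 = +1.
(a,b)_2: α=-6, β=5; u≡7, v≡1 (mod 8); ε(u)ε(v)=1·0, αω(v)=-6·0, βω(u)=5·0; sum ≡ 0  ⇒  +1.
(a,b)_5: α=1, u≡2; β=1, v≡4 (mod 5); (2|5)=-1, (4|5)=+1; sign (−1)^0·-1^1·+1^1 = -1.
(a,b)_7: α=3, u≡5; β=0, v≡3 (mod 7); (5|7)=-1, (3|7)=-1; sign (−1)^0·-1^0·-1^3 = -1.
(a,b)_13: α=1, u≡8; β=0, v≡1 (mod 13); (8|13)=-1, (1|13)=+1; sign (−1)^0·-1^0·+1^1 = +1.
(15015, -30 / ℚ) ramifies at {5, 7}: a division algebra.

[5, 7]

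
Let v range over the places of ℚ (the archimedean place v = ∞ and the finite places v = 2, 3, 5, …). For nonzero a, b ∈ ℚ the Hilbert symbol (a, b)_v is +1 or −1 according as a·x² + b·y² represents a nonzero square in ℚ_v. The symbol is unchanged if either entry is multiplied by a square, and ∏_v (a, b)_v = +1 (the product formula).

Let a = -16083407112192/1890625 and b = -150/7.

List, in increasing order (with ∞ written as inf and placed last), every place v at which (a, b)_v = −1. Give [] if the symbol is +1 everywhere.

[7, inf]

Mod squares: a ≡ -1218, b ≡ -42. Check v ∈ {∞, 2, 3, 5, 7, 11, 19, 29}.
v=3: a=3^7·(≡2), b=3^1·(≡1) mod 3; (2|3)=-1, (1|3)=+1; (−1)^{7·1·1}·(-1)^1·(+1)^7 = +1.
v=7: a=7^3·(≡4), b=7^-1·(≡4) mod 7; (4|7)=+1, (4|7)=+1; (−1)^{3·-1·3}·(+1)^-1·(+1)^3 = -1.
v=∞: -1218 < 0 and -42 < 0  ⇒  (a,b)_∞ = -1.
v=19: a=19^2·(≡9), b=19^0·(≡3) mod 19; (9|19)=+1, (3|19)=-1; (−1)^{2·0·9}·(+1)^0·(-1)^2 = +1.
v=5: a=5^-6·(≡3), b=5^2·(≡2) mod 5; (3|5)=-1, (2|5)=-1; (−1)^{-6·2·2}·(-1)^2·(-1)^-6 = +1.
v=29: a=29^1·(≡25), b=29^0·(≡20) mod 29; (25|29)=+1, (20|29)=+1; (−1)^{1·0·14}·(+1)^0·(+1)^1 = +1.
v=11: a=11^-2·(≡4), b=11^0·(≡10) mod 11; (4|11)=+1, (10|11)=-1; (−1)^{-2·0·5}·(+1)^0·(-1)^-2 = +1.
v=2: v_2(a)=11, v_2(b)=1; units ≡ 7, 3 (mod 8); ε·ε+αω+βω = 1·1+11·1+1·0 ≡ 0  ⇒  (a,b)_2 = +1.
|Ram(-1218, -42)| = 2, even; anisotropic at {7, ∞}.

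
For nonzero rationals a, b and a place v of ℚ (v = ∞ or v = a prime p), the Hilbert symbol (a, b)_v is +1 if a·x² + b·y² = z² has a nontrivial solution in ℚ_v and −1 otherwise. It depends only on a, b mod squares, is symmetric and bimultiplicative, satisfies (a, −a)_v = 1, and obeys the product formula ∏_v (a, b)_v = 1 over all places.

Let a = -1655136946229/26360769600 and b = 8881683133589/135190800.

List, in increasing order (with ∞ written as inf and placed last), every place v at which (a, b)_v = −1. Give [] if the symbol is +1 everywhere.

(a, b) ≡ (-29, 2426053) mod (ℚ^×)²; places V = {2, 3, 5, 7, 11, 13, 17, 19, 23, 29, 37, 41, 47, ∞}.
(a,b)_29: α=1, u≡23; β=1, v≡12 (mod 29); (23|29)=+1, (12|29)=-1; sign (−1)^0·+1^1·-1^1 = -1.
(a,b)_47: α=2, u≡16; β=-2, v≡37 (mod 47); (16|47)=+1, (37|47)=+1; sign (−1)^0·+1^-2·+1^2 = +1.
(a,b)_17: α=2, u≡12; β=-1, v≡7 (mod 17); (12|17)=-1, (7|17)=-1; sign (−1)^0·-1^-1·-1^2 = -1.
(a,b)_11: α=-2, u≡9; β=0, v≡3 (mod 11); (9|11)=+1, (3|11)=+1; sign (−1)^0·+1^0·+1^-2 = +1.
(a,b)_3: α=-4, u≡1; β=-2, v≡1 (mod 3); (1|3)=+1, (1|3)=+1; sign (−1)^0·+1^-2·+1^-4 = +1.
(a,b)_23: α=2, u≡15; β=2, v≡8 (mod 23); (15|23)=-1, (8|23)=+1; sign (−1)^0·-1^2·+1^2 = +1.
(a,b)_19: α=0, u≡9; β=1, v≡4 (mod 19); (9|19)=+1, (4|19)=+1; sign (−1)^0·+1^1·+1^0 = +1.
(a,b)_5: α=-2, u≡4; β=-2, v≡2 (mod 5); (4|5)=+1, (2|5)=-1; sign (−1)^0·+1^-2·-1^-2 = +1.
(a,b)_37: α=0, u≡32; β=1, v≡31 (mod 37); (32|37)=-1, (31|37)=-1; sign (−1)^0·-1^1·-1^0 = -1.
(a,b)_2: α=-6, β=-4; u≡3, v≡5 (mod 8); ε(u)ε(v)=1·0, αω(v)=-6·1, βω(u)=-4·1; sum ≡ 0  ⇒  +1.
(a,b)_41: α=-2, u≡11; β=0, v≡40 (mod 41); (11|41)=-1, (40|41)=+1; sign (−1)^0·-1^0·+1^-2 = +1.
(a,b)_∞: sgn(-29)=−, sgn(2426053)=+, so +1.
(a,b)_7: α=0, u≡6; β=7, v≡4 (mod 7); (6|7)=-1, (4|7)=+1; sign (−1)^0·-1^7·+1^0 = -1.
(a,b)_13: α=2, u≡9; β=0, v≡8 (mod 13); (9|13)=+1, (8|13)=-1; sign (−1)^0·+1^0·-1^2 = +1.
(-29, 2426053 / ℚ) ramifies at {7, 17, 29, 37}: a division algebra.

[7, 17, 29, 37]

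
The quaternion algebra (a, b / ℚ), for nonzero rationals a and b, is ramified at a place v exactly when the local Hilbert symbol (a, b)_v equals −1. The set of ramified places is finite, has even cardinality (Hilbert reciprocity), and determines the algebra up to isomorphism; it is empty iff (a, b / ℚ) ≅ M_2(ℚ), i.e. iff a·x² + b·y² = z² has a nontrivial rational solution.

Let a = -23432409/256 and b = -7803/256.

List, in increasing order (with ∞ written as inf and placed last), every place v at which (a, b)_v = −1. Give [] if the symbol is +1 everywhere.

(a, b) ≡ (-1001, -3) mod (ℚ^×)²; places V = {2, 3, 7, 11, 13, 17, ∞}.
(a,b)_11: α=1, u≡10; β=0, v≡6 (mod 11); (10|11)=-1, (6|11)=-1; sign (−1)^0·-1^0·-1^1 = -1.
(a,b)_∞: sgn(-1001)=−, sgn(-3)=−, so -1.
(a,b)_17: α=2, u≡9; β=2, v≡7 (mod 17); (9|17)=+1, (7|17)=-1; sign (−1)^0·+1^2·-1^2 = +1.
(a,b)_7: α=1, u≡1; β=0, v≡4 (mod 7); (1|7)=+1, (4|7)=+1; sign (−1)^0·+1^0·+1^1 = +1.
(a,b)_13: α=1, u≡1; β=0, v≡4 (mod 13); (1|13)=+1, (4|13)=+1; sign (−1)^0·+1^0·+1^1 = +1.
(a,b)_2: α=-8, β=-8; u≡7, v≡5 (mod 8); ε(u)ε(v)=1·0, αω(v)=-8·1, βω(u)=-8·0; sum ≡ 0  ⇒  +1.
(a,b)_3: α=4, u≡1; β=3, v≡2 (mod 3); (1|3)=+1, (2|3)=-1; sign (−1)^0·+1^3·-1^4 = +1.
|Ram(-1001, -3)| = 2, even; anisotropic at {11, ∞}.

[11, inf]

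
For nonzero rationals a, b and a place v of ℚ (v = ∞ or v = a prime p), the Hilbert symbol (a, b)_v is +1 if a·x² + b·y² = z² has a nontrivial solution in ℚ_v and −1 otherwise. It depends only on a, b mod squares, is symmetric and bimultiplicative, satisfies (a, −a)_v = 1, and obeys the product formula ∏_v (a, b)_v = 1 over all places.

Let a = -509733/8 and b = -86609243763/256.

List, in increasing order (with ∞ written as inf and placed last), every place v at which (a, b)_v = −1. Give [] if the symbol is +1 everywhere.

[2, 3, 29, inf]

Mod squares: a ≡ -12586, b ≡ -3. Check v ∈ {∞, 2, 3, 7, 29, 31}.
v=∞: -12586 < 0 and -3 < 0  ⇒  (a,b)_∞ = -1.
v=3: a=3^4·(≡2), b=3^7·(≡2) mod 3; (2|3)=-1, (2|3)=-1; (−1)^{4·7·1}·(-1)^7·(-1)^4 = -1.
v=31: a=31^1·(≡10), b=31^2·(≡2) mod 31; (10|31)=+1, (2|31)=+1; (−1)^{1·2·15}·(+1)^2·(+1)^1 = +1.
v=2: v_2(a)=-3, v_2(b)=-8; units ≡ 3, 5 (mod 8); ε·ε+αω+βω = 1·0+-3·1+-8·1 ≡ 1  ⇒  (a,b)_2 = -1.
v=7: a=7^1·(≡2), b=7^2·(≡2) mod 7; (2|7)=+1, (2|7)=+1; (−1)^{1·2·3}·(+1)^2·(+1)^1 = +1.
v=29: a=29^1·(≡25), b=29^2·(≡18) mod 29; (25|29)=+1, (18|29)=-1; (−1)^{1·2·14}·(+1)^2·(-1)^1 = -1.
(-12586, -3 / ℚ) ramifies at {2, 3, 29, ∞}: a division algebra.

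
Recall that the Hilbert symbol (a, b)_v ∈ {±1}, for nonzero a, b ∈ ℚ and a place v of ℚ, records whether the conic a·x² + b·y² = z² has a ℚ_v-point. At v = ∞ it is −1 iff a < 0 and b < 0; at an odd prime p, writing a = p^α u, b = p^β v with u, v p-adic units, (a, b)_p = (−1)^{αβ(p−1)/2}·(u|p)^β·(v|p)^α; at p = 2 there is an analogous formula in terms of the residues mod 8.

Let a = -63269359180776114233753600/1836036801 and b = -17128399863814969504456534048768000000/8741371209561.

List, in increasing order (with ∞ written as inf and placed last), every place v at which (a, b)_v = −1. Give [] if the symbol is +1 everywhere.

[29, inf]

(a, b) ≡ (-29, -196273363) mod (ℚ^×)²; places V = {2, 3, 5, 11, 13, 19, 23, 29, 31, 47, 53, ∞}.
(a,b)_∞: sgn(-29)=−, sgn(-196273363)=−, so -1.
(a,b)_13: α=2, u≡9; β=3, v≡2 (mod 13); (9|13)=+1, (2|13)=-1; sign (−1)^0·+1^3·-1^2 = +1.
(a,b)_3: α=-8, u≡1; β=-10, v≡2 (mod 3); (1|3)=+1, (2|3)=-1; sign (−1)^0·+1^-10·-1^-8 = +1.
(a,b)_23: α=-4, u≡11; β=-6, v≡8 (mod 23); (11|23)=-1, (8|23)=+1; sign (−1)^0·-1^-6·+1^-4 = +1.
(a,b)_19: α=2, u≡6; β=3, v≡1 (mod 19); (6|19)=+1, (1|19)=+1; sign (−1)^0·+1^3·+1^2 = +1.
(a,b)_53: α=2, u≡42; β=3, v≡3 (mod 53); (42|53)=+1, (3|53)=-1; sign (−1)^0·+1^3·-1^2 = +1.
(a,b)_29: α=1, u≡6; β=1, v≡19 (mod 29); (6|29)=+1, (19|29)=-1; sign (−1)^0·+1^1·-1^1 = -1.
(a,b)_2: α=14, β=20; u≡3, v≡5 (mod 8); ε(u)ε(v)=1·0, αω(v)=14·1, βω(u)=20·1; sum ≡ 0  ⇒  +1.
(a,b)_5: α=2, u≡1; β=6, v≡3 (mod 5); (1|5)=+1, (3|5)=-1; sign (−1)^0·+1^6·-1^2 = +1.
(a,b)_47: α=2, u≡7; β=3, v≡13 (mod 47); (7|47)=+1, (13|47)=-1; sign (−1)^0·+1^3·-1^2 = +1.
(a,b)_11: α=4, u≡3; β=5, v≡4 (mod 11); (3|11)=+1, (4|11)=+1; sign (−1)^0·+1^5·+1^4 = +1.
(a,b)_31: α=2, u≡9; β=2, v≡15 (mod 31); (9|31)=+1, (15|31)=-1; sign (−1)^0·+1^2·-1^2 = +1.
(-29, -196273363 / ℚ) ramifies at {29, ∞}: a division algebra.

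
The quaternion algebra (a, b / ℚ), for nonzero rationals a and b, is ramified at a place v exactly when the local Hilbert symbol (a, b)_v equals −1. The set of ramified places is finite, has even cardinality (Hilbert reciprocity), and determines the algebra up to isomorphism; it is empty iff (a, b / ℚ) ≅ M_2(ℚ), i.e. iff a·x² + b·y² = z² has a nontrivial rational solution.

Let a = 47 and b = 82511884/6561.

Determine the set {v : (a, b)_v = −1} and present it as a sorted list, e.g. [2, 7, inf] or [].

Mod squares: a ≡ 47, b ≡ 2491. Check v ∈ {∞, 2, 3, 7, 13, 47, 53}.
v=2: v_2(a)=0, v_2(b)=2; units ≡ 7, 3 (mod 8); ε·ε+αω+βω = 1·1+0·1+2·0 ≡ 1  ⇒  (a,b)_2 = -1.
v=7: a=7^0·(≡5), b=7^2·(≡5) mod 7; (5|7)=-1, (5|7)=-1; (−1)^{0·2·3}·(-1)^2·(-1)^0 = +1.
v=∞: 47 > 0 and 2491 > 0  ⇒  (a,b)_∞ = +1.
v=47: a=47^1·(≡1), b=47^1·(≡1) mod 47; (1|47)=+1, (1|47)=+1; (−1)^{1·1·23}·(+1)^1·(+1)^1 = -1.
v=53: a=53^0·(≡47), b=53^1·(≡38) mod 53; (47|53)=+1, (38|53)=+1; (−1)^{0·1·26}·(+1)^1·(+1)^0 = +1.
v=3: a=3^0·(≡2), b=3^-8·(≡1) mod 3; (2|3)=-1, (1|3)=+1; (−1)^{0·-8·1}·(-1)^-8·(+1)^0 = +1.
v=13: a=13^0·(≡8), b=13^2·(≡11) mod 13; (8|13)=-1, (11|13)=-1; (−1)^{0·2·6}·(-1)^2·(-1)^0 = +1.
|Ram(47, 2491)| = 2, even; anisotropic at {2, 47}.

[2, 47]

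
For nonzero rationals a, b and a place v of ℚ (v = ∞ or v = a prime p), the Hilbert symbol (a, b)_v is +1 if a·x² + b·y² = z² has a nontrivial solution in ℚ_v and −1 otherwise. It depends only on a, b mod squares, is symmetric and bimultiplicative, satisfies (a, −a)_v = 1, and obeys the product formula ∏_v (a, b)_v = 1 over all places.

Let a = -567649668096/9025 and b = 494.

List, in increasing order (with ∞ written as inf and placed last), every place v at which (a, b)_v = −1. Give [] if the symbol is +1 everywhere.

[2, 19, 23, 31]

Mod squares: a ≡ -1257019, b ≡ 494. Check v ∈ {∞, 2, 3, 5, 7, 13, 19, 23, 31, 41, 43}.
v=23: a=23^1·(≡4), b=23^0·(≡11) mod 23; (4|23)=+1, (11|23)=-1; (−1)^{1·0·11}·(+1)^0·(-1)^1 = -1.
v=3: a=3^2·(≡2), b=3^0·(≡2) mod 3; (2|3)=-1, (2|3)=-1; (−1)^{2·0·1}·(-1)^0·(-1)^2 = +1.
v=41: a=41^1·(≡18), b=41^0·(≡2) mod 41; (18|41)=+1, (2|41)=+1; (−1)^{1·0·20}·(+1)^0·(+1)^1 = +1.
v=31: a=31^1·(≡6), b=31^0·(≡29) mod 31; (6|31)=-1, (29|31)=-1; (−1)^{1·0·15}·(-1)^0·(-1)^1 = -1.
v=43: a=43^1·(≡20), b=43^0·(≡21) mod 43; (20|43)=-1, (21|43)=+1; (−1)^{1·0·21}·(-1)^0·(+1)^1 = +1.
v=13: a=13^0·(≡3), b=13^1·(≡12) mod 13; (3|13)=+1, (12|13)=+1; (−1)^{0·1·6}·(+1)^1·(+1)^0 = +1.
v=2: v_2(a)=10, v_2(b)=1; units ≡ 5, 7 (mod 8); ε·ε+αω+βω = 0·1+10·0+1·1 ≡ 1  ⇒  (a,b)_2 = -1.
v=7: a=7^2·(≡5), b=7^0·(≡4) mod 7; (5|7)=-1, (4|7)=+1; (−1)^{2·0·3}·(-1)^0·(+1)^2 = +1.
v=∞: -1257019 < 0 and 494 > 0  ⇒  (a,b)_∞ = +1.
v=5: a=5^-2·(≡4), b=5^0·(≡4) mod 5; (4|5)=+1, (4|5)=+1; (−1)^{-2·0·2}·(+1)^0·(+1)^-2 = +1.
v=19: a=19^-2·(≡10), b=19^1·(≡7) mod 19; (10|19)=-1, (7|19)=+1; (−1)^{-2·1·9}·(-1)^1·(+1)^-2 = -1.
Ram(-1257019, 494) = {2, 19, 23, 31}; no ℚ_2-point on the conic.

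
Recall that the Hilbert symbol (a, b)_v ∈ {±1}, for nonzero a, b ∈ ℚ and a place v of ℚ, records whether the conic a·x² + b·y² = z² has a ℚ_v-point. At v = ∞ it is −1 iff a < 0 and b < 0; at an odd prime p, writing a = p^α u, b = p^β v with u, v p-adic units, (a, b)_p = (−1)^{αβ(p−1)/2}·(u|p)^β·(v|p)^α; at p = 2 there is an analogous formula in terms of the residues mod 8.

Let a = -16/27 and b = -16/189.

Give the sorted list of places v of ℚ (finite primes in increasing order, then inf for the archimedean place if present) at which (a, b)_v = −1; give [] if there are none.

Mod squares: a ≡ -3, b ≡ -21. Check v ∈ {∞, 2, 3, 7}.
v=2: v_2(a)=4, v_2(b)=4; units ≡ 5, 3 (mod 8); ε·ε+αω+βω = 0·1+4·1+4·1 ≡ 0  ⇒  (a,b)_2 = +1.
v=∞: -3 < 0 and -21 < 0  ⇒  (a,b)_∞ = -1.
v=7: a=7^0·(≡2), b=7^-1·(≡2) mod 7; (2|7)=+1, (2|7)=+1; (−1)^{0·-1·3}·(+1)^-1·(+1)^0 = +1.
v=3: a=3^-3·(≡2), b=3^-3·(≡2) mod 3; (2|3)=-1, (2|3)=-1; (−1)^{-3·-3·1}·(-1)^-3·(-1)^-3 = -1.
(-3, -21 / ℚ) ramifies at {3, ∞}: a division algebra.

[3, inf]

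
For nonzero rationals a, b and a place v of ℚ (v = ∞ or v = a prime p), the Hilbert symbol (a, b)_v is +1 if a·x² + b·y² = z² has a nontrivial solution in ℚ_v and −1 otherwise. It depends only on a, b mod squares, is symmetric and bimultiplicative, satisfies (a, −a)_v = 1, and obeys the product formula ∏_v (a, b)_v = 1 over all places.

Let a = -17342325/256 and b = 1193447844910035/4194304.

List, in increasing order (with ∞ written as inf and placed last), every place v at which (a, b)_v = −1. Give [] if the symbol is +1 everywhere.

Mod squares: a ≡ -13, b ≡ 435. Check v ∈ {∞, 2, 3, 5, 7, 11, 13, 29}.
v=5: a=5^2·(≡2), b=5^1·(≡3) mod 5; (2|5)=-1, (3|5)=-1; (−1)^{2·1·2}·(-1)^1·(-1)^2 = -1.
v=2: v_2(a)=-8, v_2(b)=-22; units ≡ 3, 3 (mod 8); ε·ε+αω+βω = 1·1+-8·1+-22·1 ≡ 1  ⇒  (a,b)_2 = -1.
v=29: a=29^0·(≡7), b=29^1·(≡17) mod 29; (7|29)=+1, (17|29)=-1; (−1)^{0·1·14}·(+1)^1·(-1)^0 = +1.
v=11: a=11^2·(≡9), b=11^4·(≡10) mod 11; (9|11)=+1, (10|11)=-1; (−1)^{2·4·5}·(+1)^4·(-1)^2 = +1.
v=7: a=7^2·(≡4), b=7^0·(≡4) mod 7; (4|7)=+1, (4|7)=+1; (−1)^{2·0·3}·(+1)^0·(+1)^2 = +1.
v=13: a=13^1·(≡1), b=13^4·(≡11) mod 13; (1|13)=+1, (11|13)=-1; (−1)^{1·4·6}·(+1)^4·(-1)^1 = -1.
v=∞: -13 < 0 and 435 > 0  ⇒  (a,b)_∞ = +1.
v=3: a=3^2·(≡2), b=3^9·(≡1) mod 3; (2|3)=-1, (1|3)=+1; (−1)^{2·9·1}·(-1)^9·(+1)^2 = -1.
Ram(-13, 435) = {2, 3, 5, 13}; no ℚ_2-point on the conic.

[2, 3, 5, 13]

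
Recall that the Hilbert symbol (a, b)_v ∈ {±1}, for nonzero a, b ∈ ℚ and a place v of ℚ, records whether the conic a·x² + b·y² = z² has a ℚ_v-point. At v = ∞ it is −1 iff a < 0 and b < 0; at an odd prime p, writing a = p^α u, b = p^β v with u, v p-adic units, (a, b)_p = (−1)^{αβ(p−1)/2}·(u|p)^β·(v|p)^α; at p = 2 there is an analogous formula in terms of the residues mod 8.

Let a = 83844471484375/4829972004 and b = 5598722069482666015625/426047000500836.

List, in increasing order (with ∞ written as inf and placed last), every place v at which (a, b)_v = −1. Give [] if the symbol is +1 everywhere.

[7, 17, 29, 41]

Mod squares: a ≡ 127687, b ≡ 41. Check v ∈ {∞, 2, 3, 5, 7, 11, 13, 17, 29, 37, 41}.
v=7: a=7^1·(≡6), b=7^0·(≡6) mod 7; (6|7)=-1, (6|7)=-1; (−1)^{1·0·3}·(-1)^0·(-1)^1 = -1.
v=2: v_2(a)=-2, v_2(b)=-2; units ≡ 7, 1 (mod 8); ε·ε+αω+βω = 1·0+-2·0+-2·0 ≡ 0  ⇒  (a,b)_2 = +1.
v=3: a=3^-10·(≡1), b=3^-16·(≡2) mod 3; (1|3)=+1, (2|3)=-1; (−1)^{-10·-16·1}·(+1)^-16·(-1)^-10 = +1.
v=41: a=41^2·(≡26), b=41^3·(≡36) mod 41; (26|41)=-1, (36|41)=+1; (−1)^{2·3·20}·(-1)^3·(+1)^2 = -1.
v=17: a=17^1·(≡7), b=17^2·(≡14) mod 17; (7|17)=-1, (14|17)=-1; (−1)^{1·2·8}·(-1)^2·(-1)^1 = -1.
v=29: a=29^1·(≡16), b=29^2·(≡8) mod 29; (16|29)=+1, (8|29)=-1; (−1)^{1·2·14}·(+1)^2·(-1)^1 = -1.
v=13: a=13^-2·(≡12), b=13^-2·(≡11) mod 13; (12|13)=+1, (11|13)=-1; (−1)^{-2·-2·6}·(+1)^-2·(-1)^-2 = +1.
v=5: a=5^8·(≡3), b=5^12·(≡1) mod 5; (3|5)=-1, (1|5)=+1; (−1)^{8·12·2}·(-1)^12·(+1)^8 = +1.
v=∞: 127687 > 0 and 41 > 0  ⇒  (a,b)_∞ = +1.
v=37: a=37^1·(≡26), b=37^2·(≡11) mod 37; (26|37)=+1, (11|37)=+1; (−1)^{1·2·18}·(+1)^2·(+1)^1 = +1.
v=11: a=11^-2·(≡6), b=11^-4·(≡2) mod 11; (6|11)=-1, (2|11)=-1; (−1)^{-2·-4·5}·(-1)^-4·(-1)^-2 = +1.
(127687, 41 / ℚ) ramifies at {7, 17, 29, 41}: a division algebra.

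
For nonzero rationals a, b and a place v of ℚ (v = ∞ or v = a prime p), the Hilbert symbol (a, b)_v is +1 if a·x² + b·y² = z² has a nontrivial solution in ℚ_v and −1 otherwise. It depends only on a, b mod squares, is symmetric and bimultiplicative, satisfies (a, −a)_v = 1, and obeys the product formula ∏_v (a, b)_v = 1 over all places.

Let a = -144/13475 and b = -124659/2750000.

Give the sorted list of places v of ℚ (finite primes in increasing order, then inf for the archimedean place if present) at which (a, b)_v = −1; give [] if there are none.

[19, inf]

Mod squares: a ≡ -11, b ≡ -209. Check v ∈ {∞, 2, 3, 5, 7, 11, 19}.
v=19: a=19^0·(≡2), b=19^1·(≡2) mod 19; (2|19)=-1, (2|19)=-1; (−1)^{0·1·9}·(-1)^1·(-1)^0 = -1.
v=11: a=11^-1·(≡8), b=11^-1·(≡5) mod 11; (8|11)=-1, (5|11)=+1; (−1)^{-1·-1·5}·(-1)^-1·(+1)^-1 = +1.
v=5: a=5^-2·(≡4), b=5^-6·(≡1) mod 5; (4|5)=+1, (1|5)=+1; (−1)^{-2·-6·2}·(+1)^-6·(+1)^-2 = +1.
v=2: v_2(a)=4, v_2(b)=-4; units ≡ 5, 7 (mod 8); ε·ε+αω+βω = 0·1+4·0+-4·1 ≡ 0  ⇒  (a,b)_2 = +1.
v=7: a=7^-2·(≡5), b=7^0·(≡4) mod 7; (5|7)=-1, (4|7)=+1; (−1)^{-2·0·3}·(-1)^0·(+1)^-2 = +1.
v=3: a=3^2·(≡1), b=3^8·(≡1) mod 3; (1|3)=+1, (1|3)=+1; (−1)^{2·8·1}·(+1)^8·(+1)^2 = +1.
v=∞: -11 < 0 and -209 < 0  ⇒  (a,b)_∞ = -1.
Ram(-11, -209) = {19, ∞}; no ℚ_19-point on the conic.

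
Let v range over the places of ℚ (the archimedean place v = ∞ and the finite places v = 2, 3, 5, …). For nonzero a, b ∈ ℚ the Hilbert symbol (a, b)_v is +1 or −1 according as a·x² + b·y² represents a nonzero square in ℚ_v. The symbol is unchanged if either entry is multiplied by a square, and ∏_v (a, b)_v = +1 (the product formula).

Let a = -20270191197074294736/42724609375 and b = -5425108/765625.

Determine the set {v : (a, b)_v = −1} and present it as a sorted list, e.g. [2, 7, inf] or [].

Mod squares: a ≡ -74347, b ≡ -13. Check v ∈ {∞, 2, 3, 5, 7, 13, 17, 19, 43}.
v=∞: -74347 < 0 and -13 < 0  ⇒  (a,b)_∞ = -1.
v=13: a=13^3·(≡4), b=13^1·(≡12) mod 13; (4|13)=+1, (12|13)=+1; (−1)^{3·1·6}·(+1)^1·(+1)^3 = +1.
v=7: a=7^-1·(≡5), b=7^-2·(≡4) mod 7; (5|7)=-1, (4|7)=+1; (−1)^{-1·-2·3}·(-1)^-2·(+1)^-1 = +1.
v=43: a=43^1·(≡27), b=43^0·(≡3) mod 43; (27|43)=-1, (3|43)=-1; (−1)^{1·0·21}·(-1)^0·(-1)^1 = -1.
v=5: a=5^-14·(≡2), b=5^-6·(≡3) mod 5; (2|5)=-1, (3|5)=-1; (−1)^{-14·-6·2}·(-1)^-6·(-1)^-14 = +1.
v=3: a=3^4·(≡2), b=3^0·(≡2) mod 3; (2|3)=-1, (2|3)=-1; (−1)^{4·0·1}·(-1)^0·(-1)^4 = +1.
v=2: v_2(a)=4, v_2(b)=2; units ≡ 5, 3 (mod 8); ε·ε+αω+βω = 0·1+4·1+2·1 ≡ 0  ⇒  (a,b)_2 = +1.
v=17: a=17^6·(≡7), b=17^2·(≡1) mod 17; (7|17)=-1, (1|17)=+1; (−1)^{6·2·8}·(-1)^2·(+1)^6 = +1.
v=19: a=19^3·(≡5), b=19^2·(≡1) mod 19; (5|19)=+1, (1|19)=+1; (−1)^{3·2·9}·(+1)^2·(+1)^3 = +1.
|Ram(-74347, -13)| = 2, even; anisotropic at {43, ∞}.

[43, inf]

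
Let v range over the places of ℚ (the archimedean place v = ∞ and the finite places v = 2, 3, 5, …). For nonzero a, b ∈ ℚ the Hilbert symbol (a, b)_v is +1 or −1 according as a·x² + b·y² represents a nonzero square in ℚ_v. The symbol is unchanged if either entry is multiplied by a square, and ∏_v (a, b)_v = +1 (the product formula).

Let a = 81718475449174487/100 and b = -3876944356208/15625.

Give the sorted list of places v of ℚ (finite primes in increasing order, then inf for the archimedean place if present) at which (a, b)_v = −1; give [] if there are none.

[11, 43]

Mod squares: a ≡ 14663, b ≡ -23. Check v ∈ {∞, 2, 5, 7, 11, 23, 31, 43}.
v=23: a=23^2·(≡4), b=23^1·(≡10) mod 23; (4|23)=+1, (10|23)=-1; (−1)^{2·1·11}·(+1)^1·(-1)^2 = +1.
v=7: a=7^2·(≡5), b=7^2·(≡5) mod 7; (5|7)=-1, (5|7)=-1; (−1)^{2·2·3}·(-1)^2·(-1)^2 = +1.
v=∞: 14663 > 0 and -23 < 0  ⇒  (a,b)_∞ = +1.
v=31: a=31^3·(≡7), b=31^2·(≡20) mod 31; (7|31)=+1, (20|31)=+1; (−1)^{3·2·15}·(+1)^2·(+1)^3 = +1.
v=2: v_2(a)=-2, v_2(b)=4; units ≡ 7, 1 (mod 8); ε·ε+αω+βω = 1·0+-2·0+4·0 ≡ 0  ⇒  (a,b)_2 = +1.
v=5: a=5^-2·(≡3), b=5^-6·(≡2) mod 5; (3|5)=-1, (2|5)=-1; (−1)^{-2·-6·2}·(-1)^-6·(-1)^-2 = +1.
v=11: a=11^3·(≡7), b=11^2·(≡2) mod 11; (7|11)=-1, (2|11)=-1; (−1)^{3·2·5}·(-1)^2·(-1)^3 = -1.
v=43: a=43^3·(≡40), b=43^2·(≡5) mod 43; (40|43)=+1, (5|43)=-1; (−1)^{3·2·21}·(+1)^2·(-1)^3 = -1.
|Ram(14663, -23)| = 2, even; anisotropic at {11, 43}.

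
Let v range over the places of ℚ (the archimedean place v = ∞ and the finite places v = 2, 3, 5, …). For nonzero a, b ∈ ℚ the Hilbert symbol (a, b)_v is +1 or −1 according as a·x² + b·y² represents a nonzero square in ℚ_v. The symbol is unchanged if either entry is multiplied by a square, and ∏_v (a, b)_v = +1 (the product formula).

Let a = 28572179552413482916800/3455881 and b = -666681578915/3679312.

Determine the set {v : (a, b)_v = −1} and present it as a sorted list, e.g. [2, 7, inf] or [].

(a, b) ≡ (23, -61295) mod (ℚ^×)²; places V = {2, 3, 5, 7, 11, 13, 19, 23, 41, 47, ∞}.
(a,b)_47: α=6, u≡30; β=2, v≡41 (mod 47); (30|47)=-1, (41|47)=-1; sign (−1)^0·-1^2·-1^6 = +1.
(a,b)_41: α=2, u≡25; β=1, v≡29 (mod 41); (25|41)=+1, (29|41)=-1; sign (−1)^0·+1^1·-1^2 = +1.
(a,b)_13: α=-4, u≡3; β=-1, v≡12 (mod 13); (3|13)=+1, (12|13)=+1; sign (−1)^0·+1^-1·+1^-4 = +1.
(a,b)_19: α=0, u≡1; β=-2, v≡18 (mod 19); (1|19)=+1, (18|19)=-1; sign (−1)^0·+1^-2·-1^0 = +1.
(a,b)_23: α=3, u≡8; β=3, v≡6 (mod 23); (8|23)=+1, (6|23)=+1; sign (−1)^1·+1^3·+1^3 = -1.
(a,b)_2: α=6, β=-4; u≡7, v≡1 (mod 8); ε(u)ε(v)=1·0, αω(v)=6·0, βω(u)=-4·0; sum ≡ 0  ⇒  +1.
(a,b)_7: α=0, u≡1; β=-2, v≡2 (mod 7); (1|7)=+1, (2|7)=+1; sign (−1)^0·+1^-2·+1^0 = +1.
(a,b)_∞: sgn(23)=+, sgn(-61295)=−, so +1.
(a,b)_5: α=2, u≡2; β=1, v≡1 (mod 5); (2|5)=-1, (1|5)=+1; sign (−1)^0·-1^1·+1^2 = -1.
(a,b)_3: α=4, u≡2; β=0, v≡1 (mod 3); (2|3)=-1, (1|3)=+1; sign (−1)^0·-1^0·+1^4 = +1.
(a,b)_11: α=-2, u≡9; β=2, v≡8 (mod 11); (9|11)=+1, (8|11)=-1; sign (−1)^0·+1^2·-1^-2 = +1.
(23, -61295 / ℚ) ramifies at {5, 23}: a division algebra.

[5, 23]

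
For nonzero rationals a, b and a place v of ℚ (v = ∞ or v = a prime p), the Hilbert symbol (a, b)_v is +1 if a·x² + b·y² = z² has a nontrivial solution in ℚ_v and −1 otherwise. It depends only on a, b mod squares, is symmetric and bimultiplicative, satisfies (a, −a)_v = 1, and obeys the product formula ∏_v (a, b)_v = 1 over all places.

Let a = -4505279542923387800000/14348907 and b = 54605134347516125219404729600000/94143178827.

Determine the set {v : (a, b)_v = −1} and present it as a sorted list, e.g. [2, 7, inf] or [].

[3, 5, 19, 23]

(a, b) ≡ (-285, 4942470) mod (ℚ^×)²; places V = {2, 3, 5, 11, 13, 19, 23, 29, ∞}.
(a,b)_23: α=2, u≡22; β=3, v≡8 (mod 23); (22|23)=-1, (8|23)=+1; sign (−1)^0·-1^3·+1^2 = -1.
(a,b)_13: α=2, u≡3; β=3, v≡5 (mod 13); (3|13)=+1, (5|13)=-1; sign (−1)^0·+1^3·-1^2 = +1.
(a,b)_3: α=-15, u≡1; β=-23, v≡1 (mod 3); (1|3)=+1, (1|3)=+1; sign (−1)^1·+1^-23·+1^-15 = -1.
(a,b)_2: α=6, β=11; u≡3, v≡3 (mod 8); ε(u)ε(v)=1·1, αω(v)=6·1, βω(u)=11·1; sum ≡ 0  ⇒  +1.
(a,b)_29: α=2, u≡4; β=3, v≡8 (mod 29); (4|29)=+1, (8|29)=-1; sign (−1)^0·+1^3·-1^2 = +1.
(a,b)_5: α=5, u≡2; β=5, v≡1 (mod 5); (2|5)=-1, (1|5)=+1; sign (−1)^0·-1^5·+1^5 = -1.
(a,b)_19: α=5, u≡9; β=7, v≡4 (mod 19); (9|19)=+1, (4|19)=+1; sign (−1)^1·+1^7·+1^5 = -1.
(a,b)_∞: sgn(-285)=−, sgn(4942470)=+, so +1.
(a,b)_11: α=2, u≡4; β=4, v≡4 (mod 11); (4|11)=+1, (4|11)=+1; sign (−1)^0·+1^4·+1^2 = +1.
(-285, 4942470 / ℚ) ramifies at {3, 5, 19, 23}: a division algebra.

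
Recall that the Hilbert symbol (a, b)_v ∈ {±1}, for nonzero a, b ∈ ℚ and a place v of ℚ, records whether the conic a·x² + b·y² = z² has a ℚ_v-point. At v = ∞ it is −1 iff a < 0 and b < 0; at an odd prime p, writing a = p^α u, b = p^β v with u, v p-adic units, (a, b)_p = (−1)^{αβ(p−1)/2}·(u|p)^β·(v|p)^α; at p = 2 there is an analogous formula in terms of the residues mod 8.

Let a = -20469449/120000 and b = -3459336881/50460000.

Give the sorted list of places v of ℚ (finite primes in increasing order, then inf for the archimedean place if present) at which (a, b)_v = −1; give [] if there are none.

(a, b) ≡ (-3003, -6006) mod (ℚ^×)²; places V = {2, 3, 5, 7, 11, 13, 29, ∞}.
(a,b)_13: α=3, u≡3; β=5, v≡5 (mod 13); (3|13)=+1, (5|13)=-1; sign (−1)^0·+1^5·-1^3 = -1.
(a,b)_2: α=-6, β=-5; u≡5, v≡5 (mod 8); ε(u)ε(v)=0·0, αω(v)=-6·1, βω(u)=-5·1; sum ≡ 1  ⇒  -1.
(a,b)_3: α=-1, u≡1; β=-1, v≡2 (mod 3); (1|3)=+1, (2|3)=-1; sign (−1)^1·+1^-1·-1^-1 = +1.
(a,b)_7: α=1, u≡6; β=1, v≡5 (mod 7); (6|7)=-1, (5|7)=-1; sign (−1)^1·-1^1·-1^1 = -1.
(a,b)_5: α=-4, u≡3; β=-4, v≡4 (mod 5); (3|5)=-1, (4|5)=+1; sign (−1)^0·-1^-4·+1^-4 = +1.
(a,b)_∞: sgn(-3003)=−, sgn(-6006)=−, so -1.
(a,b)_11: α=3, u≡10; β=3, v≡5 (mod 11); (10|11)=-1, (5|11)=+1; sign (−1)^1·-1^3·+1^3 = +1.
(a,b)_29: α=0, u≡1; β=-2, v≡19 (mod 29); (1|29)=+1, (19|29)=-1; sign (−1)^0·+1^-2·-1^0 = +1.
Ram(-3003, -6006) = {2, 7, 13, ∞}; no ℚ_2-point on the conic.

[2, 7, 13, inf]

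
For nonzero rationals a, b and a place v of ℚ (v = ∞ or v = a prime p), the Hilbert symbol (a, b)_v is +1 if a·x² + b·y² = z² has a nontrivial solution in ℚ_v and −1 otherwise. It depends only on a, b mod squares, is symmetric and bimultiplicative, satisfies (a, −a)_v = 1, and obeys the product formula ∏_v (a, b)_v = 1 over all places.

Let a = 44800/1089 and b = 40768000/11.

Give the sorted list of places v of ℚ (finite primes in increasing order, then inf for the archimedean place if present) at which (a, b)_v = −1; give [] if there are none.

(a, b) ≡ (7, 1430) mod (ℚ^×)²; places V = {2, 3, 5, 7, 11, 13, ∞}.
(a,b)_7: α=1, u≡4; β=2, v≡2 (mod 7); (4|7)=+1, (2|7)=+1; sign (−1)^0·+1^2·+1^1 = +1.
(a,b)_5: α=2, u≡3; β=3, v≡4 (mod 5); (3|5)=-1, (4|5)=+1; sign (−1)^0·-1^3·+1^2 = -1.
(a,b)_∞: sgn(7)=+, sgn(1430)=+, so +1.
(a,b)_11: α=-2, u≡7; β=-1, v≡9 (mod 11); (7|11)=-1, (9|11)=+1; sign (−1)^0·-1^-1·+1^-2 = -1.
(a,b)_2: α=8, β=9; u≡7, v≡3 (mod 8); ε(u)ε(v)=1·1, αω(v)=8·1, βω(u)=9·0; sum ≡ 1  ⇒  -1.
(a,b)_13: α=0, u≡8; β=1, v≡8 (mod 13); (8|13)=-1, (8|13)=-1; sign (−1)^0·-1^1·-1^0 = -1.
(a,b)_3: α=-2, u≡1; β=0, v≡2 (mod 3); (1|3)=+1, (2|3)=-1; sign (−1)^0·+1^0·-1^-2 = +1.
Ram(7, 1430) = {2, 5, 11, 13}; no ℚ_2-point on the conic.

[2, 5, 11, 13]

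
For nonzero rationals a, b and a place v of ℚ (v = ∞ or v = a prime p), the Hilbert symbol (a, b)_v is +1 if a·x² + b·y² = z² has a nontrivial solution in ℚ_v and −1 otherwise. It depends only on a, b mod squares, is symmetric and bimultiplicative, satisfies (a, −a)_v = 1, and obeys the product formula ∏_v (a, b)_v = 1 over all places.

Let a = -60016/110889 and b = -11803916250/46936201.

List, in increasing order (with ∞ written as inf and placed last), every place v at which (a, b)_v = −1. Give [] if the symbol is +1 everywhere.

Mod squares: a ≡ -31, b ≡ -874. Check v ∈ {∞, 2, 3, 5, 7, 11, 13, 17, 19, 23, 31, 37}.
v=17: a=17^0·(≡3), b=17^-2·(≡7) mod 17; (3|17)=-1, (7|17)=-1; (−1)^{0·-2·8}·(-1)^-2·(-1)^0 = +1.
v=31: a=31^1·(≡24), b=31^-2·(≡4) mod 31; (24|31)=-1, (4|31)=+1; (−1)^{1·-2·15}·(-1)^-2·(+1)^1 = +1.
v=37: a=37^-2·(≡5), b=37^0·(≡19) mod 37; (5|37)=-1, (19|37)=-1; (−1)^{-2·0·18}·(-1)^0·(-1)^-2 = +1.
v=∞: -31 < 0 and -874 < 0  ⇒  (a,b)_∞ = -1.
v=11: a=11^2·(≡6), b=11^0·(≡7) mod 11; (6|11)=-1, (7|11)=-1; (−1)^{2·0·5}·(-1)^0·(-1)^2 = +1.
v=5: a=5^0·(≡1), b=5^4·(≡4) mod 5; (1|5)=+1, (4|5)=+1; (−1)^{0·4·2}·(+1)^4·(+1)^0 = +1.
v=13: a=13^0·(≡8), b=13^-2·(≡3) mod 13; (8|13)=-1, (3|13)=+1; (−1)^{0·-2·6}·(-1)^-2·(+1)^0 = +1.
v=2: v_2(a)=4, v_2(b)=1; units ≡ 1, 3 (mod 8); ε·ε+αω+βω = 0·1+4·1+1·0 ≡ 0  ⇒  (a,b)_2 = +1.
v=3: a=3^-4·(≡2), b=3^2·(≡2) mod 3; (2|3)=-1, (2|3)=-1; (−1)^{-4·2·1}·(-1)^2·(-1)^-4 = +1.
v=23: a=23^0·(≡10), b=23^1·(≡12) mod 23; (10|23)=-1, (12|23)=+1; (−1)^{0·1·11}·(-1)^1·(+1)^0 = -1.
v=19: a=19^0·(≡1), b=19^1·(≡11) mod 19; (1|19)=+1, (11|19)=+1; (−1)^{0·1·9}·(+1)^1·(+1)^0 = +1.
v=7: a=7^0·(≡1), b=7^4·(≡1) mod 7; (1|7)=+1, (1|7)=+1; (−1)^{0·4·3}·(+1)^4·(+1)^0 = +1.
|Ram(-31, -874)| = 2, even; anisotropic at {23, ∞}.

[23, inf]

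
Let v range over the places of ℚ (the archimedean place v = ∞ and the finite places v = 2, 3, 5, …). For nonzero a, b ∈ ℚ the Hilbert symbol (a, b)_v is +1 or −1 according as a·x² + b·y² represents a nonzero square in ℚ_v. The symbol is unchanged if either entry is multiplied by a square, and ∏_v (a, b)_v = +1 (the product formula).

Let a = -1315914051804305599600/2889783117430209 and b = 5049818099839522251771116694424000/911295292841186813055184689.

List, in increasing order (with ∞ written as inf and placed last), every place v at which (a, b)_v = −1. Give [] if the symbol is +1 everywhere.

[29, 37]

(a, b) ≡ (-31, 101935) mod (ℚ^×)²; places V = {2, 3, 5, 7, 11, 13, 17, 19, 29, 31, 37, ∞}.
(a,b)_7: α=-2, u≡2; β=-4, v≡1 (mod 7); (2|7)=+1, (1|7)=+1; sign (−1)^0·+1^-4·+1^-2 = +1.
(a,b)_37: α=2, u≡31; β=3, v≡24 (mod 37); (31|37)=-1, (24|37)=-1; sign (−1)^0·-1^3·-1^2 = -1.
(a,b)_29: α=6, u≡12; β=9, v≡16 (mod 29); (12|29)=-1, (16|29)=+1; sign (−1)^0·-1^9·+1^6 = -1.
(a,b)_∞: sgn(-31)=−, sgn(101935)=+, so +1.
(a,b)_3: α=-10, u≡2; β=-12, v≡1 (mod 3); (2|3)=-1, (1|3)=+1; sign (−1)^0·-1^-12·+1^-10 = +1.
(a,b)_19: α=4, u≡17; β=7, v≡6 (mod 19); (17|19)=+1, (6|19)=+1; sign (−1)^0·+1^7·+1^4 = +1.
(a,b)_13: α=-4, u≡8; β=-6, v≡2 (mod 13); (8|13)=-1, (2|13)=-1; sign (−1)^0·-1^-6·-1^-4 = +1.
(a,b)_17: α=-2, u≡12; β=-4, v≡5 (mod 17); (12|17)=-1, (5|17)=-1; sign (−1)^0·-1^-4·-1^-2 = +1.
(a,b)_31: α=1, u≡13; β=2, v≡9 (mod 31); (13|31)=-1, (9|31)=+1; sign (−1)^0·-1^2·+1^1 = +1.
(a,b)_11: α=-2, u≡10; β=-6, v≡5 (mod 11); (10|11)=-1, (5|11)=+1; sign (−1)^0·-1^-6·+1^-2 = +1.
(a,b)_2: α=4, β=6; u≡1, v≡7 (mod 8); ε(u)ε(v)=0·1, αω(v)=4·0, βω(u)=6·0; sum ≡ 0  ⇒  +1.
(a,b)_5: α=2, u≡4; β=3, v≡3 (mod 5); (4|5)=+1, (3|5)=-1; sign (−1)^0·+1^3·-1^2 = +1.
|Ram(-31, 101935)| = 2, even; anisotropic at {29, 37}.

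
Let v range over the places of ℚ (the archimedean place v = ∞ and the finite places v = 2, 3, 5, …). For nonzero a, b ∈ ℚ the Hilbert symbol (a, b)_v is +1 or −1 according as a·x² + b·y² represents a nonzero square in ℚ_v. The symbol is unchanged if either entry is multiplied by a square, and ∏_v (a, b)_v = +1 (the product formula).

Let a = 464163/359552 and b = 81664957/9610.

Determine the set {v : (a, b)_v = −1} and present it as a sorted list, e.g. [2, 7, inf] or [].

Mod squares: a ≡ 966, b ≡ 4930. Check v ∈ {∞, 2, 3, 5, 7, 11, 17, 23, 29, 31, 37, 53}.
v=∞: 966 > 0 and 4930 > 0  ⇒  (a,b)_∞ = +1.
v=31: a=31^2·(≡19), b=31^-2·(≡20) mod 31; (19|31)=+1, (20|31)=+1; (−1)^{2·-2·15}·(+1)^-2·(+1)^2 = +1.
v=7: a=7^1·(≡3), b=7^0·(≡4) mod 7; (3|7)=-1, (4|7)=+1; (−1)^{1·0·3}·(-1)^0·(+1)^1 = +1.
v=23: a=23^1·(≡15), b=23^0·(≡4) mod 23; (15|23)=-1, (4|23)=+1; (−1)^{1·0·11}·(-1)^0·(+1)^1 = +1.
v=3: a=3^1·(≡1), b=3^0·(≡1) mod 3; (1|3)=+1, (1|3)=+1; (−1)^{1·0·1}·(+1)^0·(+1)^1 = +1.
v=2: v_2(a)=-7, v_2(b)=-1; units ≡ 3, 1 (mod 8); ε·ε+αω+βω = 1·0+-7·0+-1·1 ≡ 1  ⇒  (a,b)_2 = -1.
v=11: a=11^0·(≡3), b=11^2·(≡8) mod 11; (3|11)=+1, (8|11)=-1; (−1)^{0·2·5}·(+1)^2·(-1)^0 = +1.
v=5: a=5^0·(≡4), b=5^-1·(≡1) mod 5; (4|5)=+1, (1|5)=+1; (−1)^{0·-1·2}·(+1)^-1·(+1)^0 = +1.
v=37: a=37^0·(≡16), b=37^2·(≡25) mod 37; (16|37)=+1, (25|37)=+1; (−1)^{0·2·18}·(+1)^2·(+1)^0 = +1.
v=53: a=53^-2·(≡26), b=53^0·(≡7) mod 53; (26|53)=-1, (7|53)=+1; (−1)^{-2·0·26}·(-1)^0·(+1)^-2 = +1.
v=29: a=29^0·(≡25), b=29^1·(≡20) mod 29; (25|29)=+1, (20|29)=+1; (−1)^{0·1·14}·(+1)^1·(+1)^0 = +1.
v=17: a=17^0·(≡6), b=17^1·(≡16) mod 17; (6|17)=-1, (16|17)=+1; (−1)^{0·1·8}·(-1)^1·(+1)^0 = -1.
Ram(966, 4930) = {2, 17}; no ℚ_2-point on the conic.

[2, 17]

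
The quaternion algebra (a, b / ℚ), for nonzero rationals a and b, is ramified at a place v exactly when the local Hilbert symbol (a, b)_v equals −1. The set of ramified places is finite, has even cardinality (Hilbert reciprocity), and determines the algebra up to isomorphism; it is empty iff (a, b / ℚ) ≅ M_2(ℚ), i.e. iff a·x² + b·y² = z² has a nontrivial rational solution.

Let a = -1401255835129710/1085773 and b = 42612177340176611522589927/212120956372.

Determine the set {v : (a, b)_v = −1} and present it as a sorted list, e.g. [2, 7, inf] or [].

[2, 19, 37, 53]

(a, b) ≡ (-1593567430, 1198171) mod (ℚ^×)²; places V = {2, 3, 5, 7, 11, 13, 17, 19, 23, 37, 47, 53, ∞}.
(a,b)_11: α=0, u≡8; β=2, v≡8 (mod 11); (8|11)=-1, (8|11)=-1; sign (−1)^0·-1^2·-1^0 = +1.
(a,b)_53: α=1, u≡50; β=1, v≡7 (mod 53); (50|53)=-1, (7|53)=+1; sign (−1)^0·-1^1·+1^1 = -1.
(a,b)_47: α=1, u≡16; β=1, v≡45 (mod 47); (16|47)=+1, (45|47)=-1; sign (−1)^1·+1^1·-1^1 = +1.
(a,b)_23: α=2, u≡1; β=4, v≡3 (mod 23); (1|23)=+1, (3|23)=+1; sign (−1)^0·+1^4·+1^2 = +1.
(a,b)_∞: sgn(-1593567430)=−, sgn(1198171)=+, so +1.
(a,b)_37: α=1, u≡33; β=1, v≡24 (mod 37); (33|37)=+1, (24|37)=-1; sign (−1)^0·+1^1·-1^1 = -1.
(a,b)_13: α=-1, u≡10; β=-3, v≡1 (mod 13); (10|13)=+1, (1|13)=+1; sign (−1)^0·+1^-3·+1^-1 = +1.
(a,b)_17: α=-4, u≡6; β=-6, v≡3 (mod 17); (6|17)=-1, (3|17)=-1; sign (−1)^0·-1^-6·-1^-4 = +1.
(a,b)_19: α=1, u≡12; β=2, v≡18 (mod 19); (12|19)=-1, (18|19)=-1; sign (−1)^0·-1^2·-1^1 = -1.
(a,b)_7: α=5, u≡3; β=8, v≡2 (mod 7); (3|7)=-1, (2|7)=+1; sign (−1)^0·-1^8·+1^5 = +1.
(a,b)_2: α=1, β=-2; u≡5, v≡3 (mod 8); ε(u)ε(v)=0·1, αω(v)=1·1, βω(u)=-2·1; sum ≡ 1  ⇒  -1.
(a,b)_5: α=1, u≡1; β=0, v≡1 (mod 5); (1|5)=+1, (1|5)=+1; sign (−1)^0·+1^0·+1^1 = +1.
(a,b)_3: α=2, u≡2; β=8, v≡1 (mod 3); (2|3)=-1, (1|3)=+1; sign (−1)^0·-1^8·+1^2 = +1.
Ram(-1593567430, 1198171) = {2, 19, 37, 53}; no ℚ_2-point on the conic.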